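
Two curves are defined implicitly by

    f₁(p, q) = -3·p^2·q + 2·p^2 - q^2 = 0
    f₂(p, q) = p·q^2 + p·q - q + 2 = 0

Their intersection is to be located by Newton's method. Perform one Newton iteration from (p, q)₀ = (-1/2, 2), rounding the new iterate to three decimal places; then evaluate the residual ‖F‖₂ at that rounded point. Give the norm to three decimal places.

At (-1/2, 2): F = (-5.000, -3.000).
Jacobian J = [[-6·p·q + 4·p, -3·p^2 - 2·q], [q^2 + q, 2·p·q + p - 1]].
At the point, J = [[4.000, -4.750], [6.000, -3.500]] (det J = 14.500).
Solving J·Δ = −F gives Δ = (-0.224, -1.241).
Then the next iterate is (p, q)₁ = (-0.724, 0.759).
Re-evaluating at (-0.724, 0.759): F = (-0.72128, 0.27440), so ‖F‖₂ = 0.772.

0.772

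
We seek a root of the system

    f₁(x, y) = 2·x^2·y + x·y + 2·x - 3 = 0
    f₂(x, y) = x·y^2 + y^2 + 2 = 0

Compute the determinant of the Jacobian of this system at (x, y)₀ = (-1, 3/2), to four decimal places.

J = [[4·x·y + y + 2, 2·x^2 + x], [y^2, 2·x·y + 2·y]].
At the point, J = [[-2.5000, 1.0000], [2.2500, 0.0000]].
det J = -2.2500.

-2.2500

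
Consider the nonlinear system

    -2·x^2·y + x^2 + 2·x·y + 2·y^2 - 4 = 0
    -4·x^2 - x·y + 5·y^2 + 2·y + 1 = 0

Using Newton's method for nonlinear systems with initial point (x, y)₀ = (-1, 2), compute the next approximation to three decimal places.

(-0.218, 0.796)

At (-1, 2): F = (-3.000, 23.000).
Jacobian J = [[-4·x·y + 2·x + 2·y, -2·x^2 + 2·x + 4·y], [-8·x - y, -x + 10·y + 2]].
At the point, J = [[10.000, 4.000], [6.000, 23.000]] (det J = 206.000).
Solving J·Δ = −F gives Δ = (0.782, -1.204).
Then the next iterate is (x, y)₁ = (-0.218, 0.796).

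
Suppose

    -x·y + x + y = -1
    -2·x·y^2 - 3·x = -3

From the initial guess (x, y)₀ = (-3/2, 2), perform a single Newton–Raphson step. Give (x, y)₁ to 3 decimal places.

(-1.839, 0.065)

At (-3/2, 2): F = (4.500, 19.500).
Jacobian J = [[-y + 1, -x + 1], [-2·y^2 - 3, -4·x·y]].
At the point, J = [[-1.000, 2.500], [-11.000, 12.000]] (det J = 15.500).
Solving J·Δ = −F gives Δ = (-0.339, -1.935).
Then the next iterate is (x, y)₁ = (-1.839, 0.065).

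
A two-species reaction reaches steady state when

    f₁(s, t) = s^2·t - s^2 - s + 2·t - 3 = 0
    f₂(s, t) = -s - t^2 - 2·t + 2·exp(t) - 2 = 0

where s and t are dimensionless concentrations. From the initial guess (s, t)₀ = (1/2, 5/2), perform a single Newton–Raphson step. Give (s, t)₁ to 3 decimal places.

At (1/2, 5/2): F = (1.875, 10.61499).
Jacobian J = [[2·s·t - 2·s - 1, s^2 + 2], [-1, -2·t + 2·exp(t) - 2]].
At the point, J = [[0.500, 2.250], [-1.000, 17.36499]] (det J = 10.93249).
Solving J·Δ = −F gives Δ = (-0.794, -0.657).
Then the next iterate is (s, t)₁ = (-0.294, 1.843).

(-0.294, 1.843)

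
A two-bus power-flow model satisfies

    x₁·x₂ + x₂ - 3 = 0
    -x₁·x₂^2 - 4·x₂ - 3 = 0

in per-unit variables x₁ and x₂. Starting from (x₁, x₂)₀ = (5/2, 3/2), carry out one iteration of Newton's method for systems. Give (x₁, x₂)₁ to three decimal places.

At (5/2, 3/2): F = (2.250, -14.625).
Jacobian J = [[x₂, x₁ + 1], [-x₂^2, -2·x₁·x₂ - 4]].
At the point, J = [[1.500, 3.500], [-2.250, -11.500]] (det J = -9.375).
Solving J·Δ = −F gives Δ = (2.700, -1.800).
Then the next iterate is (x₁, x₂)₁ = (5.200, -0.300).

(5.200, -0.300)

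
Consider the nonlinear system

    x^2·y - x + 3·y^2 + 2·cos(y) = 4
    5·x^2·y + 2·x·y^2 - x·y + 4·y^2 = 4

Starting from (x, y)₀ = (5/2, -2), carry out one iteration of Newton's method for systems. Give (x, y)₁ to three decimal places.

(1.939, -2.423)

At (5/2, -2): F = (-7.83229, -25.500).
Jacobian J = [[2·x·y - 1, x^2 + 6·y - 2·sin(y)], [10·x·y + 2·y^2 - y, 5·x^2 + 4·x·y - x + 8·y]].
At the point, J = [[-11.000, -3.93141], [-40.000, -7.250]] (det J = -77.50621).
Solving J·Δ = −F gives Δ = (-0.561, -0.423).
Then the next iterate is (x, y)₁ = (1.939, -2.423).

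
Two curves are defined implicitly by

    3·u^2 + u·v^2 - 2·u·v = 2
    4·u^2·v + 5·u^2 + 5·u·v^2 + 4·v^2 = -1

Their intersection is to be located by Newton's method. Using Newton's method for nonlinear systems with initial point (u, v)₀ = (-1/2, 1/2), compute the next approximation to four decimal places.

At (-1/2, 1/2): F = (-0.8750, 3.1250).
Jacobian J = [[6·u + v^2 - 2·v, 2·u·v - 2·u], [8·u·v + 10·u + 5·v^2, 4·u^2 + 10·u·v + 8·v]].
At the point, J = [[-3.7500, 0.5000], [-5.7500, 2.5000]] (det J = -6.5000).
Solving J·Δ = −F gives Δ = (-0.5769, -2.5769).
Then the next iterate is (u, v)₁ = (-1.0769, -2.0769).

(-1.0769, -2.0769)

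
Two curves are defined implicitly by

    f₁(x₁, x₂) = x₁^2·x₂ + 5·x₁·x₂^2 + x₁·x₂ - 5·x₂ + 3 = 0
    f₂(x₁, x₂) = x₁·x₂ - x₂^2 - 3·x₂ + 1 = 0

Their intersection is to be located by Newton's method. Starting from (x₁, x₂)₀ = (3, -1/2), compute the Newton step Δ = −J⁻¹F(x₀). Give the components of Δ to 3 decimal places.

At (3, -1/2): F = (3.250, 0.750).
Jacobian J = [[2·x₁·x₂ + 5·x₂^2 + x₂, x₁^2 + 10·x₁·x₂ + x₁ - 5], [x₂, x₁ - 2·x₂ - 3]].
At the point, J = [[-2.250, -8.000], [-0.500, 1.000]] (det J = -6.250).
Solving J·Δ = −F gives Δ = (1.480, -0.010).

(1.480, -0.010)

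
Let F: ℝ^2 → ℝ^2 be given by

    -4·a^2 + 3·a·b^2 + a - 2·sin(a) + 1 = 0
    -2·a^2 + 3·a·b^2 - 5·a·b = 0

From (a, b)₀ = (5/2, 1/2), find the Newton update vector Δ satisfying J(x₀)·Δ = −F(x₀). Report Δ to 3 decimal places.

At (5/2, 1/2): F = (-20.82194, -16.875).
Jacobian J = [[-8·a + 3·b^2 - 2·cos(a) + 1, 6·a·b], [-4·a + 3·b^2 - 5·b, 6·a·b - 5·a]].
At the point, J = [[-16.64771, 7.500], [-11.750, -5.000]] (det J = 171.36356).
Solving J·Δ = −F gives Δ = (-1.346, -0.212).

(-1.346, -0.212)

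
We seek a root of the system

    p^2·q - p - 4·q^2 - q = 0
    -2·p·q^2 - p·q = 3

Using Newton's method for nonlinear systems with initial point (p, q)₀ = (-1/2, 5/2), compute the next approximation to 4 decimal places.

At (-1/2, 5/2): F = (-26.3750, 4.5000).
Jacobian J = [[2·p·q - 1, p^2 - 8·q - 1], [-2·q^2 - q, -4·p·q - p]].
At the point, J = [[-3.5000, -20.7500], [-15.0000, 5.5000]] (det J = -330.5000).
Solving J·Δ = −F gives Δ = (-0.1564, -1.2447).
Then the next iterate is (p, q)₁ = (-0.6564, 1.2553).

(-0.6564, 1.2553)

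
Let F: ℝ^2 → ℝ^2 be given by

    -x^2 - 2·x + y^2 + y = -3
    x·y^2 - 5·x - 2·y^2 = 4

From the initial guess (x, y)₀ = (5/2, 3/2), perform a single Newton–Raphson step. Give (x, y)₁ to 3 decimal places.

At (5/2, 3/2): F = (-4.500, -15.375).
Jacobian J = [[-2·x - 2, 2·y + 1], [y^2 - 5, 2·x·y - 4·y]].
At the point, J = [[-7.000, 4.000], [-2.750, 1.500]] (det J = 0.500).
Solving J·Δ = −F gives Δ = (-109.500, -190.500).
Then the next iterate is (x, y)₁ = (-107.000, -189.000).

(-107.000, -189.000)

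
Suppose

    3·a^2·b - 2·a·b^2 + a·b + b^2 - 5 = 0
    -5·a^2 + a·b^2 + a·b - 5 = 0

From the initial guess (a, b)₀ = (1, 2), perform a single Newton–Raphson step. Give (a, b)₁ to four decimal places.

(1.1667, 2.9333)

At (1, 2): F = (-1.0000, -4.0000).
Jacobian J = [[6·a·b - 2·b^2 + b, 3·a^2 - 4·a·b + a + 2·b], [-10·a + b^2 + b, 2·a·b + a]].
At the point, J = [[6.0000, 0.0000], [-4.0000, 5.0000]] (det J = 30.0000).
Solving J·Δ = −F gives Δ = (0.1667, 0.9333).
Then the next iterate is (a, b)₁ = (1.1667, 2.9333).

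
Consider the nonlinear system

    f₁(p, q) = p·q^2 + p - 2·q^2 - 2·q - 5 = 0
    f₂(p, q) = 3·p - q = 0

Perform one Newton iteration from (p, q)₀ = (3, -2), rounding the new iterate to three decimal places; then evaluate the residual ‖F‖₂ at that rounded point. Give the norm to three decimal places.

81.817

At (3, -2): F = (6.000, 11.000).
Jacobian J = [[q^2 + 1, 2·p·q - 4·q - 2], [3, -1]].
At the point, J = [[5.000, -6.000], [3.000, -1.000]] (det J = 13.000).
Solving J·Δ = −F gives Δ = (-4.615, -2.846).
Then the next iterate is (p, q)₁ = (-1.615, -4.846).
Re-evaluating at (-1.615, -4.846): F = (-81.81663, 0.001), so ‖F‖₂ = 81.817.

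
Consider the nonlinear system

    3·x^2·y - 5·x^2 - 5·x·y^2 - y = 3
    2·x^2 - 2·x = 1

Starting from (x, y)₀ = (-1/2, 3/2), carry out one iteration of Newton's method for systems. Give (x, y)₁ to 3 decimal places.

(-0.375, 1.547)

At (-1/2, 3/2): F = (1.000, 0.500).
Jacobian J = [[6·x·y - 10·x - 5·y^2, 3·x^2 - 10·x·y - 1], [4·x - 2, 0]].
At the point, J = [[-10.750, 7.250], [-4.000, 0.000]] (det J = 29.000).
Solving J·Δ = −F gives Δ = (0.125, 0.047).
Then the next iterate is (x, y)₁ = (-0.375, 1.547).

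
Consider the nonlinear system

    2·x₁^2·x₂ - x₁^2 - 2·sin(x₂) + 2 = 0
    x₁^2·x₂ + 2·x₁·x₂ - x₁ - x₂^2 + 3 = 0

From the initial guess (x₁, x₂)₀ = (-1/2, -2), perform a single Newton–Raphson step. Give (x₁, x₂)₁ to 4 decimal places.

(-0.8465, -2.6275)

At (-1/2, -2): F = (2.568595, 1.0000).
Jacobian J = [[4·x₁·x₂ - 2·x₁, 2·x₁^2 - 2·cos(x₂)], [2·x₁·x₂ + 2·x₂ - 1, x₁^2 + 2·x₁ - 2·x₂]].
At the point, J = [[5.0000, 1.332294], [-3.0000, 3.2500]] (det J = 20.246881).
Solving J·Δ = −F gives Δ = (-0.3465, -0.6275).
Then the next iterate is (x₁, x₂)₁ = (-0.8465, -2.6275).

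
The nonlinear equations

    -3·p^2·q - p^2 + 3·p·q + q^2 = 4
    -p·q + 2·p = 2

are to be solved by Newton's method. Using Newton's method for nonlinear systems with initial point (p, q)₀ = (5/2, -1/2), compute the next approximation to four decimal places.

(0.2600, -1.0400)

At (5/2, -1/2): F = (-4.3750, 4.2500).
Jacobian J = [[-6·p·q - 2·p + 3·q, -3·p^2 + 3·p + 2·q], [-q + 2, -p]].
At the point, J = [[1.0000, -12.2500], [2.5000, -2.5000]] (det J = 28.1250).
Solving J·Δ = −F gives Δ = (-2.2400, -0.5400).
Then the next iterate is (p, q)₁ = (0.2600, -1.0400).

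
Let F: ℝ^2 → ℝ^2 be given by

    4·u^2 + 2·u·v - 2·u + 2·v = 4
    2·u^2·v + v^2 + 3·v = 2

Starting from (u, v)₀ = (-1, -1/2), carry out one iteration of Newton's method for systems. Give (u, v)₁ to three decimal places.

At (-1, -1/2): F = (2.000, -4.250).
Jacobian J = [[8·u + 2·v - 2, 2·u + 2], [4·u·v, 2·u^2 + 2·v + 3]].
At the point, J = [[-11.000, 0.000], [2.000, 4.000]] (det J = -44.000).
Solving J·Δ = −F gives Δ = (0.182, 0.972).
Then the next iterate is (u, v)₁ = (-0.818, 0.472).

(-0.818, 0.472)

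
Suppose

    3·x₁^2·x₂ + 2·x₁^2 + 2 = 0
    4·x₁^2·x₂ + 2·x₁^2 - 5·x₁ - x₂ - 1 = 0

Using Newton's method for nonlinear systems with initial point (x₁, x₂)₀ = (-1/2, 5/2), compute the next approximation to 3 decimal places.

(-0.382, -1.843)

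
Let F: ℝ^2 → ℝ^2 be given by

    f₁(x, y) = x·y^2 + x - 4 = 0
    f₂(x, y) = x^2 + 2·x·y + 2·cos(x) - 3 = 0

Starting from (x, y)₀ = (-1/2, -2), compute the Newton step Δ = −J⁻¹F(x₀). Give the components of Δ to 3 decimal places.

At (-1/2, -2): F = (-6.500, 1.00517).
Jacobian J = [[y^2 + 1, 2·x·y], [2·x + 2·y - 2·sin(x), 2·x]].
At the point, J = [[5.000, 2.000], [-4.04115, -1.000]] (det J = 3.08230).
Solving J·Δ = −F gives Δ = (-1.457, 6.891).

(-1.457, 6.891)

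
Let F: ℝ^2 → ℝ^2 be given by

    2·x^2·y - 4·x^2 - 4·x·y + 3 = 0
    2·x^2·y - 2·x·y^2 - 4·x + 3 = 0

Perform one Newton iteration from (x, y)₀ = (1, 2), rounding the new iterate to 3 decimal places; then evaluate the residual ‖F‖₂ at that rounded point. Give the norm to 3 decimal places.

0.559

At (1, 2): F = (-5.000, -5.000).
Jacobian J = [[4·x·y - 8·x - 4·y, 2·x^2 - 4·x], [4·x·y - 2·y^2 - 4, 2·x^2 - 4·x·y]].
At the point, J = [[-8.000, -2.000], [-4.000, -6.000]] (det J = 40.000).
Solving J·Δ = −F gives Δ = (-0.500, -0.500).
Then the next iterate is (x, y)₁ = (0.500, 1.500).
Re-evaluating at (0.500, 1.500): F = (-0.250, -0.500), so ‖F‖₂ = 0.559.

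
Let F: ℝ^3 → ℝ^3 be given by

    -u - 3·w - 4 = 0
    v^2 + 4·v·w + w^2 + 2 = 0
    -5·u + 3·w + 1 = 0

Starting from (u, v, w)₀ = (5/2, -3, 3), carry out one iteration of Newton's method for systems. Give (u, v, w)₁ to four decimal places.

At (5/2, -3, 3): F = (-15.5000, -16.0000, -2.5000).
Jacobian J = [[-1, 0, -3], [0, 2·v + 4·w, 4·v + 2·w], [-5, 0, 3]].
At the point, J = [[-1.0000, 0.0000, -3.0000], [0.0000, 6.0000, -6.0000], [-5.0000, 0.0000, 3.0000]] (det J = -108.0000).
Solving J·Δ = −F gives Δ = (-3.0000, -1.5000, -4.1667).
Then the next iterate is (u, v, w)₁ = (-0.5000, -4.5000, -1.1667).

(-0.5000, -4.5000, -1.1667)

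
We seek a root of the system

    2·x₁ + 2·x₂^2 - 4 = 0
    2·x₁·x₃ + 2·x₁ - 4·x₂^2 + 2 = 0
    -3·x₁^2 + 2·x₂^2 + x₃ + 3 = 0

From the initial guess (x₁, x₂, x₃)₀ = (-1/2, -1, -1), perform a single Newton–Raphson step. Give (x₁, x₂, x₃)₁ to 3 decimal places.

(-0.150, -1.575, -7.600)

At (-1/2, -1, -1): F = (-3.000, -2.000, 3.250).
Jacobian J = [[2, 4·x₂, 0], [2·x₃ + 2, -8·x₂, 2·x₁], [-6·x₁, 4·x₂, 1]].
At the point, J = [[2.000, -4.000, 0.000], [0.000, 8.000, -1.000], [3.000, -4.000, 1.000]] (det J = 20.000).
Solving J·Δ = −F gives Δ = (0.350, -0.575, -6.600).
Then the next iterate is (x₁, x₂, x₃)₁ = (-0.150, -1.575, -7.600).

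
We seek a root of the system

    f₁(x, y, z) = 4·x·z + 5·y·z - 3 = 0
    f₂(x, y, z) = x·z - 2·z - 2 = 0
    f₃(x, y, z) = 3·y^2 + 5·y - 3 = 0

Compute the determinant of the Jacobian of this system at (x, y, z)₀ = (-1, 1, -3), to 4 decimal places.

-429.0000

J = [[4·z, 5·z, 4·x + 5·y], [z, 0, x - 2], [0, 6·y + 5, 0]].
At the point, J = [[-12.0000, -15.0000, 1.0000], [-3.0000, 0.0000, -3.0000], [0.0000, 11.0000, 0.0000]].
det J = -429.0000.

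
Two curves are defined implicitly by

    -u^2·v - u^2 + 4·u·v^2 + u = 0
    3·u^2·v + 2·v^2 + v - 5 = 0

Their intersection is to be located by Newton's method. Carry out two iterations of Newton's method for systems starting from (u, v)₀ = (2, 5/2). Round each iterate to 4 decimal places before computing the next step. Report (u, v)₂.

(1.1214, 1.0128)

At (2, 5/2): F = (38.0000, 40.0000).
Jacobian J = [[-2·u·v - 2·u + 4·v^2 + 1, -u^2 + 8·u·v], [6·u·v, 3·u^2 + 4·v + 1]].
At the point, J = [[12.0000, 36.0000], [30.0000, 23.0000]] (det J = -804.0000).
Solving J·Δ = −F gives Δ = (-0.7040, -0.8209).
Then the next iterate is (u, v)₁ = (1.2960, 1.6791).
Round to (1.2960, 1.6791) and repeat: F = (11.411790, 10.778583), J = [[5.333280, 15.729293], [13.056682, 12.755248]].
Δ = (-0.1746, -0.6663), so (u, v)₂ = (1.1214, 1.0128).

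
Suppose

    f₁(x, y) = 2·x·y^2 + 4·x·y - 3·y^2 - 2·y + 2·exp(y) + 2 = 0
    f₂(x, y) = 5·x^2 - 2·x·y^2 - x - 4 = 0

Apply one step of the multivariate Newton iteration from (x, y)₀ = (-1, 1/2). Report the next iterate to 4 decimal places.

(-0.7445, 0.7189)

At (-1, 1/2): F = (1.047443, 2.5000).
Jacobian J = [[2·y^2 + 4·y, 4·x·y + 4·x - 6·y + 2·exp(y) - 2], [10·x - 2·y^2 - 1, -4·x·y]].
At the point, J = [[2.5000, -7.702557], [-11.5000, 2.0000]] (det J = -83.579411).
Solving J·Δ = −F gives Δ = (0.2555, 0.2189).
Then the next iterate is (x, y)₁ = (-0.7445, 0.7189).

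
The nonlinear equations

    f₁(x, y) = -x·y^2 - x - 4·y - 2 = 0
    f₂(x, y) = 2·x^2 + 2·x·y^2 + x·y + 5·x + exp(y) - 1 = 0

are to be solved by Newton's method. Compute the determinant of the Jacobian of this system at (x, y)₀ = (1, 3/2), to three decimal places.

J = [[-y^2 - 1, -2·x·y - 4], [4·x + 2·y^2 + y + 5, 4·x·y + x + exp(y)]].
At the point, J = [[-3.250, -7.000], [15.000, 11.48169]].
det J = 67.685.

67.685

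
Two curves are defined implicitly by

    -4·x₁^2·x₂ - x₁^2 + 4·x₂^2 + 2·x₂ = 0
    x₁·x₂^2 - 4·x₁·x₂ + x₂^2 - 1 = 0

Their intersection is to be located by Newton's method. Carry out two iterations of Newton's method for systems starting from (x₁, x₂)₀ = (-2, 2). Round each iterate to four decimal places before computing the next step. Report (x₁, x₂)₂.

At (-2, 2): F = (-16.0000, 11.0000).
Jacobian J = [[-8·x₁·x₂ - 2·x₁, -4·x₁^2 + 8·x₂ + 2], [x₂^2 - 4·x₂, 2·x₁·x₂ - 4·x₁ + 2·x₂]].
At the point, J = [[36.0000, 2.0000], [-4.0000, 4.0000]] (det J = 152.0000).
Solving J·Δ = −F gives Δ = (0.5658, -2.1842).
Then the next iterate is (x₁, x₂)₁ = (-1.4342, -0.1842).
Round to (-1.4342, -0.1842) and repeat: F = (-0.774065, -2.071451), J = [[0.754963, -7.701319], [0.770730, 5.896759]].
Δ = (1.9752, 0.0931), so (x₁, x₂)₂ = (0.5410, -0.0911).

(0.5410, -0.0911)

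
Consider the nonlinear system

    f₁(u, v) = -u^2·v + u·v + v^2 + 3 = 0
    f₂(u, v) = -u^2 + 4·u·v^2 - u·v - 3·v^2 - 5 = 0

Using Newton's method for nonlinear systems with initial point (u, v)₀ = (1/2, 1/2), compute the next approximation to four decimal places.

(-2.9000, -2.2000)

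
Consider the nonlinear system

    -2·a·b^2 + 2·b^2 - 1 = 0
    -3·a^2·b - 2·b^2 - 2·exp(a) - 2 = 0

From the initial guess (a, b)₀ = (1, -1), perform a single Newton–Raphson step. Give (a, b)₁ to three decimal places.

At (1, -1): F = (-1.000, -6.43656).
Jacobian J = [[-2·b^2, -4·a·b + 4·b], [-6·a·b - 2·exp(a), -3·a^2 - 4·b]].
At the point, J = [[-2.000, 0.000], [0.56344, 1.000]] (det J = -2.000).
Solving J·Δ = −F gives Δ = (-0.500, 6.718).
Then the next iterate is (a, b)₁ = (0.500, 5.718).

(0.500, 5.718)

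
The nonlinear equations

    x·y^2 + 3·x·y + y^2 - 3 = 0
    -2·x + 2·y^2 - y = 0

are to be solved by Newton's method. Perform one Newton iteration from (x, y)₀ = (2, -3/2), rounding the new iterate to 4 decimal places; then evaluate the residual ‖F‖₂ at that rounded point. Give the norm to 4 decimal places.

5.7576

At (2, -3/2): F = (-5.2500, 2.0000).
Jacobian J = [[y^2 + 3·y, 2·x·y + 3·x + 2·y], [-2, 4·y - 1]].
At the point, J = [[-2.2500, -3.0000], [-2.0000, -7.0000]] (det J = 9.7500).
Solving J·Δ = −F gives Δ = (-4.3846, 1.5385).
Then the next iterate is (x, y)₁ = (-2.3846, 0.0385).
Re-evaluating at (-2.3846, 0.0385): F = (-3.277474, 4.733664), so ‖F‖₂ = 5.7576.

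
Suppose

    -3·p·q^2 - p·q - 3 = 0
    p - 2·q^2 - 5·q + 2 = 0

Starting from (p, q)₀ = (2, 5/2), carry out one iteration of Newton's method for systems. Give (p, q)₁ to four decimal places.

At (2, 5/2): F = (-45.5000, -21.0000).
Jacobian J = [[-3·q^2 - q, -6·p·q - p], [1, -4·q - 5]].
At the point, J = [[-21.2500, -32.0000], [1.0000, -15.0000]] (det J = 350.7500).
Solving J·Δ = −F gives Δ = (-0.0299, -1.4020).
Then the next iterate is (p, q)₁ = (1.9701, 1.0980).

(1.9701, 1.0980)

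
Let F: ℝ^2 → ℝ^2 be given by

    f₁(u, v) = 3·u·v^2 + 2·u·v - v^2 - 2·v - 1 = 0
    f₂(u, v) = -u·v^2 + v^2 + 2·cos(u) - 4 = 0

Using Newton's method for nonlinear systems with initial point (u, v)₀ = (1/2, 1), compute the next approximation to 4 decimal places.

At (1/2, 1): F = (-1.5000, -1.744835).
Jacobian J = [[3·v^2 + 2·v, 6·u·v + 2·u - 2·v - 2], [-v^2 - 2·sin(u), -2·u·v + 2·v]].
At the point, J = [[5.0000, 0.0000], [-1.958851, 1.0000]] (det J = 5.0000).
Solving J·Δ = −F gives Δ = (0.3000, 2.3325).
Then the next iterate is (u, v)₁ = (0.8000, 3.3325).

(0.8000, 3.3325)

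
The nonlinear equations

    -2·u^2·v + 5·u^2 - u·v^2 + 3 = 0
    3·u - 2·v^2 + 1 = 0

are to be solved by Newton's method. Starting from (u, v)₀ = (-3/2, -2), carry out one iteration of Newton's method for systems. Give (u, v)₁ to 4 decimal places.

At (-3/2, -2): F = (29.2500, -11.5000).
Jacobian J = [[-4·u·v + 10·u - v^2, -2·u^2 - 2·u·v], [3, -4·v]].
At the point, J = [[-31.0000, -10.5000], [3.0000, 8.0000]] (det J = -216.5000).
Solving J·Δ = −F gives Δ = (0.5231, 1.2413).
Then the next iterate is (u, v)₁ = (-0.9769, -0.7587).

(-0.9769, -0.7587)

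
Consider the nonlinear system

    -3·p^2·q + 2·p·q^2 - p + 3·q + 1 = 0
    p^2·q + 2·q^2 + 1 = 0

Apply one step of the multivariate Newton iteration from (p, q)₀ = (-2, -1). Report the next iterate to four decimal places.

At (-2, -1): F = (8.0000, -1.0000).
Jacobian J = [[-6·p·q + 2·q^2 - 1, -3·p^2 + 4·p·q + 3], [2·p·q, p^2 + 4·q]].
At the point, J = [[-11.0000, -1.0000], [4.0000, 0.0000]] (det J = 4.0000).
Solving J·Δ = −F gives Δ = (0.2500, 5.2500).
Then the next iterate is (p, q)₁ = (-1.7500, 4.2500).

(-1.7500, 4.2500)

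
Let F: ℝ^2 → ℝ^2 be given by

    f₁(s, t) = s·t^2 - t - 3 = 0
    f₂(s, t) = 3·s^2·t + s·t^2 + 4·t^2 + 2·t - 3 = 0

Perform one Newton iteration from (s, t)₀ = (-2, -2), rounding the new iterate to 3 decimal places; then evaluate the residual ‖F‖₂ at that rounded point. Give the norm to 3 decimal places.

At (-2, -2): F = (-9.000, -23.000).
Jacobian J = [[t^2, 2·s·t - 1], [6·s·t + t^2, 3·s^2 + 2·s·t + 8·t + 2]].
At the point, J = [[4.000, 7.000], [28.000, 6.000]] (det J = -172.000).
Solving J·Δ = −F gives Δ = (0.622, 0.930).
Then the next iterate is (s, t)₁ = (-1.378, -1.070).
Re-evaluating at (-1.378, -1.070): F = (-3.50767, -8.23349), so ‖F‖₂ = 8.950.

8.950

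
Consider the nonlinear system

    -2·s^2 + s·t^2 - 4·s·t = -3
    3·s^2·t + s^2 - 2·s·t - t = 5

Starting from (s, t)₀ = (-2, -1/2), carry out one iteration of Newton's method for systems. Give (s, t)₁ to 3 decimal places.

At (-2, -1/2): F = (-9.500, -8.500).
Jacobian J = [[-4·s + t^2 - 4·t, 2·s·t - 4·s], [6·s·t + 2·s - 2·t, 3·s^2 - 2·s - 1]].
At the point, J = [[10.250, 10.000], [3.000, 15.000]] (det J = 123.750).
Solving J·Δ = −F gives Δ = (0.465, 0.474).
Then the next iterate is (s, t)₁ = (-1.535, -0.026).

(-1.535, -0.026)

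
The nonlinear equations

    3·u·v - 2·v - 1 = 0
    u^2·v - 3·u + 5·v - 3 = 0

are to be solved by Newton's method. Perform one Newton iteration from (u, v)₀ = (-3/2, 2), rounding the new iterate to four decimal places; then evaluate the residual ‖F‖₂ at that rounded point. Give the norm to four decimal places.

At (-3/2, 2): F = (-14.0000, 16.0000).
Jacobian J = [[3·v, 3·u - 2], [2·u·v - 3, u^2 + 5]].
At the point, J = [[6.0000, -6.5000], [-9.0000, 7.2500]] (det J = -15.0000).
Solving J·Δ = −F gives Δ = (0.1667, -2.0000).
Then the next iterate is (u, v)₁ = (-1.3333, 0.0000).
Re-evaluating at (-1.3333, 0.0000): F = (-1.0000, 0.9999), so ‖F‖₂ = 1.4141.

1.4141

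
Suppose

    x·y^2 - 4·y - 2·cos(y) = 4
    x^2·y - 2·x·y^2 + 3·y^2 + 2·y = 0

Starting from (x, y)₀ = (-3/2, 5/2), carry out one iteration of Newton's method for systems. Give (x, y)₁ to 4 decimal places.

(29.7297, 19.3312)

At (-3/2, 5/2): F = (-21.772713, 48.1250).
Jacobian J = [[y^2, 2·x·y + 2·sin(y) - 4], [2·x·y - 2·y^2, x^2 - 4·x·y + 6·y + 2]].
At the point, J = [[6.2500, -10.303056], [-20.0000, 34.2500]] (det J = 8.001386).
Solving J·Δ = −F gives Δ = (31.2297, 16.8312).
Then the next iterate is (x, y)₁ = (29.7297, 19.3312).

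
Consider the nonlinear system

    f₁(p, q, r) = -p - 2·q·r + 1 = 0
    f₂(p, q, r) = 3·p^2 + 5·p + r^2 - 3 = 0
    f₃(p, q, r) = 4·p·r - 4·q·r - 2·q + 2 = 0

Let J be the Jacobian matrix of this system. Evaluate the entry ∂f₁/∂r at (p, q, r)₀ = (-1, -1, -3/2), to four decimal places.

∂f₁/∂r = -2·q.
At (-1, -1, -3/2) this is 2.0000.

2.0000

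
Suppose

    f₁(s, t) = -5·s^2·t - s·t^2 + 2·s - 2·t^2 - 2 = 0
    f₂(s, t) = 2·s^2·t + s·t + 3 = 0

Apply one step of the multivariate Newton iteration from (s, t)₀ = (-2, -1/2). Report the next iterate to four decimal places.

(-3.1707, 0.1829)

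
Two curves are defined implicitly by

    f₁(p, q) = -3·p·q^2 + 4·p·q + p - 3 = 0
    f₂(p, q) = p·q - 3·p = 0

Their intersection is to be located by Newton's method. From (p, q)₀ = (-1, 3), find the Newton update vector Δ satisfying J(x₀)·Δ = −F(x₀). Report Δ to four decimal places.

(0.7857, 0.0000)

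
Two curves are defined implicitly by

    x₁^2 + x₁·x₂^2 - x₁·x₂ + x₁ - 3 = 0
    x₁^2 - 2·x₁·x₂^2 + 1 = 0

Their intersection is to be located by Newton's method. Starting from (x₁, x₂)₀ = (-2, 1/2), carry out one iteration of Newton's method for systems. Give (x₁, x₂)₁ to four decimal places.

(-2.1538, -1.1731)

At (-2, 1/2): F = (-0.5000, 6.0000).
Jacobian J = [[2·x₁ + x₂^2 - x₂ + 1, 2·x₁·x₂ - x₁], [2·x₁ - 2·x₂^2, -4·x₁·x₂]].
At the point, J = [[-3.2500, 0.0000], [-4.5000, 4.0000]] (det J = -13.0000).
Solving J·Δ = −F gives Δ = (-0.1538, -1.6731).
Then the next iterate is (x₁, x₂)₁ = (-2.1538, -1.1731).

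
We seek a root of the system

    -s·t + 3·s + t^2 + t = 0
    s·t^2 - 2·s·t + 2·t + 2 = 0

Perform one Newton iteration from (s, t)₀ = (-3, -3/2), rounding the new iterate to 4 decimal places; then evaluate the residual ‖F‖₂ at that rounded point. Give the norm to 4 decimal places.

At (-3, -3/2): F = (-12.7500, -16.7500).
Jacobian J = [[-t + 3, -s + 2·t + 1], [t^2 - 2·t, 2·s·t - 2·s + 2]].
At the point, J = [[4.5000, 1.0000], [5.2500, 17.0000]] (det J = 71.2500).
Solving J·Δ = −F gives Δ = (2.8070, 0.1184).
Then the next iterate is (s, t)₁ = (-0.1930, -1.3816).
Re-evaluating at (-0.1930, -1.3816): F = (-0.318430, -1.664900), so ‖F‖₂ = 1.6951.

1.6951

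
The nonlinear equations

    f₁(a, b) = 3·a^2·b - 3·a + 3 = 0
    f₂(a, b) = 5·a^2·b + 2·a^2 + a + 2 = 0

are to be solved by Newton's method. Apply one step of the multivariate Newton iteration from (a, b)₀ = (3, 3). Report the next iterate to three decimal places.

(1.167, 3.685)

At (3, 3): F = (75.000, 158.000).
Jacobian J = [[6·a·b - 3, 3·a^2], [10·a·b + 4·a + 1, 5·a^2]].
At the point, J = [[51.000, 27.000], [103.000, 45.000]] (det J = -486.000).
Solving J·Δ = −F gives Δ = (-1.833, 0.685).
Then the next iterate is (a, b)₁ = (1.167, 3.685).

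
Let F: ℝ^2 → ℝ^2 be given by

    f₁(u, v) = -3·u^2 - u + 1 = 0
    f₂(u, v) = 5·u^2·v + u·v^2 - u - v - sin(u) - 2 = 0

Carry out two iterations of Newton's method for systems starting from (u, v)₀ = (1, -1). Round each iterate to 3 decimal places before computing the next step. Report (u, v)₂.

(0.447, 3.700)

At (1, -1): F = (-3.000, -6.84147).
Jacobian J = [[-6·u - 1, 0], [10·u·v + v^2 - cos(u) - 1, 5·u^2 + 2·u·v - 1]].
At the point, J = [[-7.000, 0.000], [-10.54030, 2.000]] (det J = -14.000).
Solving J·Δ = −F gives Δ = (-0.429, 1.162).
Then the next iterate is (u, v)₁ = (0.571, 0.162).
Round to (0.571, 0.162) and repeat: F = (-0.54912, -2.99440), J = [[-4.426, 0.000], [-0.89010, 0.81521]].
Δ = (-0.124, 3.538), so (u, v)₂ = (0.447, 3.700).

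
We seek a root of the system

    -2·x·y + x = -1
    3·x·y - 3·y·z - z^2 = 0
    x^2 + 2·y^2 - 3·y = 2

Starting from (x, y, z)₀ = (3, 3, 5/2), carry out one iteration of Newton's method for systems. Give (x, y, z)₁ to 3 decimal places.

At (3, 3, 5/2): F = (-14.000, -1.750, 16.000).
Jacobian J = [[-2·y + 1, -2·x, 0], [3·y, 3·x - 3·z, -3·y - 2·z], [2·x, 4·y - 3, 0]].
At the point, J = [[-5.000, -6.000, 0.000], [9.000, 1.500, -14.000], [6.000, 9.000, 0.000]] (det J = -126.000).
Solving J·Δ = −F gives Δ = (-3.333, 0.444, -2.220).
Then the next iterate is (x, y, z)₁ = (-0.333, 3.444, 0.280).

(-0.333, 3.444, 0.280)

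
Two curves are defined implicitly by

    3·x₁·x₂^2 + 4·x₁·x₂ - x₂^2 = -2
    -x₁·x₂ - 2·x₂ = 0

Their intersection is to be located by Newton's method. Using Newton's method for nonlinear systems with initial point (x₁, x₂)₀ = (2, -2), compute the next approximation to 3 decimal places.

(-7.000, -4.500)

At (2, -2): F = (6.000, 8.000).
Jacobian J = [[3·x₂^2 + 4·x₂, 6·x₁·x₂ + 4·x₁ - 2·x₂], [-x₂, -x₁ - 2]].
At the point, J = [[4.000, -12.000], [2.000, -4.000]] (det J = 8.000).
Solving J·Δ = −F gives Δ = (-9.000, -2.500).
Then the next iterate is (x₁, x₂)₁ = (-7.000, -4.500).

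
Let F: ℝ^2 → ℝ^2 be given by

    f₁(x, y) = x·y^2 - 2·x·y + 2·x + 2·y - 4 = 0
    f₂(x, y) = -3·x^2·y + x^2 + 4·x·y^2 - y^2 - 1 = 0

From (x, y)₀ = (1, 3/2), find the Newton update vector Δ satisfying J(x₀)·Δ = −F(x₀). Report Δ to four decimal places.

(3.5000, -1.5417)

At (1, 3/2): F = (0.2500, 2.2500).
Jacobian J = [[y^2 - 2·y + 2, 2·x·y - 2·x + 2], [-6·x·y + 2·x + 4·y^2, -3·x^2 + 8·x·y - 2·y]].
At the point, J = [[1.2500, 3.0000], [2.0000, 6.0000]] (det J = 1.5000).
Solving J·Δ = −F gives Δ = (3.5000, -1.5417).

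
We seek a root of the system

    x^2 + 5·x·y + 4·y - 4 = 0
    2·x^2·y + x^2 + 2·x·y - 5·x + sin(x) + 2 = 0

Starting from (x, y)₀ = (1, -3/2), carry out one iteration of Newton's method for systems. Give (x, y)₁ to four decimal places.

At (1, -3/2): F = (-16.5000, -7.158529).
Jacobian J = [[2·x + 5·y, 5·x + 4], [4·x·y + 2·x + 2·y + cos(x) - 5, 2·x^2 + 2·x]].
At the point, J = [[-5.5000, 9.0000], [-11.459698, 4.0000]] (det J = 81.137279).
Solving J·Δ = −F gives Δ = (0.0194, 1.8452).
Then the next iterate is (x, y)₁ = (1.0194, 0.3452).

(1.0194, 0.3452)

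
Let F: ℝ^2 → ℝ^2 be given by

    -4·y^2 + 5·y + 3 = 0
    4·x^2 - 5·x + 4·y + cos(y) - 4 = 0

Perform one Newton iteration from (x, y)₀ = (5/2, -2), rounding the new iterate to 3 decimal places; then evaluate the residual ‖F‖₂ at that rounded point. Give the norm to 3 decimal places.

4.835

At (5/2, -2): F = (-23.000, 0.08385).
Jacobian J = [[0, -8·y + 5], [8·x - 5, -sin(y) + 4]].
At the point, J = [[0.000, 21.000], [15.000, 4.90930]] (det J = -315.000).
Solving J·Δ = −F gives Δ = (-0.364, 1.095).
Then the next iterate is (x, y)₁ = (2.136, -0.905).
Re-evaluating at (2.136, -0.905): F = (-4.80110, 0.56767), so ‖F‖₂ = 4.835.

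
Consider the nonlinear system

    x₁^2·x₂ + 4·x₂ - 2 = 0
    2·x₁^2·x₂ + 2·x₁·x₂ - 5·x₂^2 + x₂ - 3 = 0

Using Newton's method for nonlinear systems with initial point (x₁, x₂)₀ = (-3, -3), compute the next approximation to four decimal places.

(-1.3542, -2.1250)

At (-3, -3): F = (-41.0000, -87.0000).
Jacobian J = [[2·x₁·x₂, x₁^2 + 4], [4·x₁·x₂ + 2·x₂, 2·x₁^2 + 2·x₁ - 10·x₂ + 1]].
At the point, J = [[18.0000, 13.0000], [30.0000, 43.0000]] (det J = 384.0000).
Solving J·Δ = −F gives Δ = (1.6458, 0.8750).
Then the next iterate is (x₁, x₂)₁ = (-1.3542, -2.1250).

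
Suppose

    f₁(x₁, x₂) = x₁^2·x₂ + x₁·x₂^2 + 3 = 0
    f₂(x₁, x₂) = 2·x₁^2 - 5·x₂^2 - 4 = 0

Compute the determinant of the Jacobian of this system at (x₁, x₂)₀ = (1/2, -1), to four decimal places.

1.5000

J = [[2·x₁·x₂ + x₂^2, x₁^2 + 2·x₁·x₂], [4·x₁, -10·x₂]].
At the point, J = [[0.0000, -0.7500], [2.0000, 10.0000]].
det J = 1.5000.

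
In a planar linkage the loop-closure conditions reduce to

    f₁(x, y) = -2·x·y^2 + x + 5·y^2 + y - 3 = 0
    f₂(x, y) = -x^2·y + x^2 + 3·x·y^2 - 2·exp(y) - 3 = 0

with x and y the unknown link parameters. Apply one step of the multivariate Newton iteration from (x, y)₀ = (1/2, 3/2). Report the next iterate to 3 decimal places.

(1.667, 1.199)

At (1/2, 3/2): F = (8.000, -8.71338).
Jacobian J = [[-2·y^2 + 1, -4·x·y + 10·y + 1], [-2·x·y + 2·x + 3·y^2, -x^2 + 6·x·y - 2·exp(y)]].
At the point, J = [[-3.500, 13.000], [6.250, -4.71338]] (det J = -64.75318).
Solving J·Δ = −F gives Δ = (1.167, -0.301).
Then the next iterate is (x, y)₁ = (1.667, 1.199).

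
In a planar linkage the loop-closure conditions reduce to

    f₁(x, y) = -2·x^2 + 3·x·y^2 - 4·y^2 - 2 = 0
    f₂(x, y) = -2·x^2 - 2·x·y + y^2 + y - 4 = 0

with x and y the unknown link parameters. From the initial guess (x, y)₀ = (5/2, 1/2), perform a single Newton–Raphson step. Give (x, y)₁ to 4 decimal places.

(0.9189, 0.2142)

At (5/2, 1/2): F = (-13.6250, -18.2500).
Jacobian J = [[-4·x + 3·y^2, 6·x·y - 8·y], [-4·x - 2·y, -2·x + 2·y + 1]].
At the point, J = [[-9.2500, 3.5000], [-11.0000, -3.0000]] (det J = 66.2500).
Solving J·Δ = −F gives Δ = (-1.5811, -0.2858).
Then the next iterate is (x, y)₁ = (0.9189, 0.2142).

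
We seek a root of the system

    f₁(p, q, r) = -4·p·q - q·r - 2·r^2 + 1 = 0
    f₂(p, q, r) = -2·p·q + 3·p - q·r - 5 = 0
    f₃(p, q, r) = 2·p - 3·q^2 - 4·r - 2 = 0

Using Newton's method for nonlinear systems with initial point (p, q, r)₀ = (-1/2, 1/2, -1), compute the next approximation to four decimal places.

(2.5250, 0.6000, 0.5000)

At (-1/2, 1/2, -1): F = (0.5000, -5.5000, 0.2500).
Jacobian J = [[-4·q, -4·p - r, -q - 4·r], [-2·q + 3, -2·p - r, -q], [2, -6·q, -4]].
At the point, J = [[-2.0000, 3.0000, 3.5000], [2.0000, 2.0000, -0.5000], [2.0000, -3.0000, -4.0000]] (det J = 5.0000).
Solving J·Δ = −F gives Δ = (3.0250, 0.1000, 1.5000).
Then the next iterate is (p, q, r)₁ = (2.5250, 0.6000, 0.5000).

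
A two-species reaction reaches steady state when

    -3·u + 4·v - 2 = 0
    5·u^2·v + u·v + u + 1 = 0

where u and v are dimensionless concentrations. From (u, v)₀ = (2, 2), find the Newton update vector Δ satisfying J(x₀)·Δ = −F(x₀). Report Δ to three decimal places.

At (2, 2): F = (0.000, 47.000).
Jacobian J = [[-3, 4], [10·u·v + v + 1, 5·u^2 + u]].
At the point, J = [[-3.000, 4.000], [43.000, 22.000]] (det J = -238.000).
Solving J·Δ = −F gives Δ = (-0.790, -0.592).

(-0.790, -0.592)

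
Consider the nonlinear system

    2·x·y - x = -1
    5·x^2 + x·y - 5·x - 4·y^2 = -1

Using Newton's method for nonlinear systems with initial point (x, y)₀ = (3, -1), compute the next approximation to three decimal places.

At (3, -1): F = (-8.000, 24.000).
Jacobian J = [[2·y - 1, 2·x], [10·x + y - 5, x - 8·y]].
At the point, J = [[-3.000, 6.000], [24.000, 11.000]] (det J = -177.000).
Solving J·Δ = −F gives Δ = (-1.311, 0.678).
Then the next iterate is (x, y)₁ = (1.689, -0.322).

(1.689, -0.322)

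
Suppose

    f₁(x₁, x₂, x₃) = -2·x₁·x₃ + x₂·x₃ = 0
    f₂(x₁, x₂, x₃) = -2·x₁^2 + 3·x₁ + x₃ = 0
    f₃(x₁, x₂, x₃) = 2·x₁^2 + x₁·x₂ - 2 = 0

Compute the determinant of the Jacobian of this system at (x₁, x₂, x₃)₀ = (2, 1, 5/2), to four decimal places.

J = [[-2·x₃, x₃, -2·x₁ + x₂], [-4·x₁ + 3, 0, 1], [4·x₁ + x₂, x₁, 0]].
At the point, J = [[-5.0000, 2.5000, -3.0000], [-5.0000, 0.0000, 1.0000], [9.0000, 2.0000, 0.0000]].
det J = 62.5000.

62.5000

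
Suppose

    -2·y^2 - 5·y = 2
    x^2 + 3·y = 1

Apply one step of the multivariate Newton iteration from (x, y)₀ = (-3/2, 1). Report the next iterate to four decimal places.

At (-3/2, 1): F = (-9.0000, 4.2500).
Jacobian J = [[0, -4·y - 5], [2·x, 3]].
At the point, J = [[0.0000, -9.0000], [-3.0000, 3.0000]] (det J = -27.0000).
Solving J·Δ = −F gives Δ = (0.4167, -1.0000).
Then the next iterate is (x, y)₁ = (-1.0833, 0.0000).

(-1.0833, 0.0000)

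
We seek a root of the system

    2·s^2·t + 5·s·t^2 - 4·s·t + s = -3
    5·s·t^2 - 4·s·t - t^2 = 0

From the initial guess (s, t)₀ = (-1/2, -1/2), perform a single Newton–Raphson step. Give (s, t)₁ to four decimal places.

(-1.5149, 0.4406)

At (-1/2, -1/2): F = (0.6250, -1.8750).
Jacobian J = [[4·s·t + 5·t^2 - 4·t + 1, 2·s^2 + 10·s·t - 4·s], [5·t^2 - 4·t, 10·s·t - 4·s - 2·t]].
At the point, J = [[5.2500, 5.0000], [3.2500, 5.5000]] (det J = 12.6250).
Solving J·Δ = −F gives Δ = (-1.0149, 0.9406).
Then the next iterate is (s, t)₁ = (-1.5149, 0.4406).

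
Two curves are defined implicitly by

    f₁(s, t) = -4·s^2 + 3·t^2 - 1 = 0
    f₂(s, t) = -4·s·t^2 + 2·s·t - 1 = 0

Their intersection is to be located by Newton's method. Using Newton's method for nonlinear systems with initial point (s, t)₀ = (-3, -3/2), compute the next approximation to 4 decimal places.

(-1.5793, -1.0726)

At (-3, -3/2): F = (-30.2500, 35.0000).
Jacobian J = [[-8·s, 6·t], [-4·t^2 + 2·t, -8·s·t + 2·s]].
At the point, J = [[24.0000, -9.0000], [-12.0000, -42.0000]] (det J = -1116.0000).
Solving J·Δ = −F gives Δ = (1.4207, 0.4274).
Then the next iterate is (s, t)₁ = (-1.5793, -1.0726).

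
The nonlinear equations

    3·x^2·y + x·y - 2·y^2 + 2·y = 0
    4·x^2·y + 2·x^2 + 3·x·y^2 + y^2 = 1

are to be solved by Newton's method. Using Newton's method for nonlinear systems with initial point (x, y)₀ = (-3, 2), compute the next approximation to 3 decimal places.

(-1.832, 1.761)

At (-3, 2): F = (44.000, 57.000).
Jacobian J = [[6·x·y + y, 3·x^2 + x - 4·y + 2], [8·x·y + 4·x + 3·y^2, 4·x^2 + 6·x·y + 2·y]].
At the point, J = [[-34.000, 18.000], [-48.000, 4.000]] (det J = 728.000).
Solving J·Δ = −F gives Δ = (1.168, -0.239).
Then the next iterate is (x, y)₁ = (-1.832, 1.761).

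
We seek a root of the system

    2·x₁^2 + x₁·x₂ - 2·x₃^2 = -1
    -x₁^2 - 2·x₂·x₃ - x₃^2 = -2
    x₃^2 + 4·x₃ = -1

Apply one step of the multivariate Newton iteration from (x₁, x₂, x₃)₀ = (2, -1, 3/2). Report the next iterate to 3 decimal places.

(-0.418, 2.247, 0.179)

At (2, -1, 3/2): F = (2.500, -1.250, 9.250).
Jacobian J = [[4·x₁ + x₂, x₁, -4·x₃], [-2·x₁, -2·x₃, -2·x₂ - 2·x₃], [0, 0, 2·x₃ + 4]].
At the point, J = [[7.000, 2.000, -6.000], [-4.000, -3.000, -1.000], [0.000, 0.000, 7.000]] (det J = -91.000).
Solving J·Δ = −F gives Δ = (-2.418, 3.247, -1.321).
Then the next iterate is (x₁, x₂, x₃)₁ = (-0.418, 2.247, 0.179).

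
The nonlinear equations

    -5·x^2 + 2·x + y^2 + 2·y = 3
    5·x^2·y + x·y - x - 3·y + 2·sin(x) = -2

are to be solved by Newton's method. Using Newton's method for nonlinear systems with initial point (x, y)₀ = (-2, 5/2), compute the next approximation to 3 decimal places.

At (-2, 5/2): F = (-15.750, 39.68141).
Jacobian J = [[-10·x + 2, 2·y + 2], [10·x·y + y + 2·cos(x) - 1, 5·x^2 + x - 3]].
At the point, J = [[22.000, 7.000], [-49.33229, 15.000]] (det J = 675.32606).
Solving J·Δ = −F gives Δ = (0.761, -0.142).
Then the next iterate is (x, y)₁ = (-1.239, 2.358).

(-1.239, 2.358)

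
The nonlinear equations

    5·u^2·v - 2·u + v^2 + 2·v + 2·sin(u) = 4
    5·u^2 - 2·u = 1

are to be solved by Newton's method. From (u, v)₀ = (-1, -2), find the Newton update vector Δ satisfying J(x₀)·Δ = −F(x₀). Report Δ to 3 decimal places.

(0.500, 1.381)

At (-1, -2): F = (-13.68294, 6.000).
Jacobian J = [[10·u·v + 2·cos(u) - 2, 5·u^2 + 2·v + 2], [10·u - 2, 0]].
At the point, J = [[19.08060, 3.000], [-12.000, 0.000]] (det J = 36.000).
Solving J·Δ = −F gives Δ = (0.500, 1.381).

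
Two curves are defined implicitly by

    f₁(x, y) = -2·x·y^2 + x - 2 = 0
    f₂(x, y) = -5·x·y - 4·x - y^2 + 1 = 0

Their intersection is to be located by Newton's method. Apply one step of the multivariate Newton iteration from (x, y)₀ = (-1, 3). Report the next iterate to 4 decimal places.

(-0.4000, 2.6000)

At (-1, 3): F = (15.0000, 11.0000).
Jacobian J = [[-2·y^2 + 1, -4·x·y], [-5·y - 4, -5·x - 2·y]].
At the point, J = [[-17.0000, 12.0000], [-19.0000, -1.0000]] (det J = 245.0000).
Solving J·Δ = −F gives Δ = (0.6000, -0.4000).
Then the next iterate is (x, y)₁ = (-0.4000, 2.6000).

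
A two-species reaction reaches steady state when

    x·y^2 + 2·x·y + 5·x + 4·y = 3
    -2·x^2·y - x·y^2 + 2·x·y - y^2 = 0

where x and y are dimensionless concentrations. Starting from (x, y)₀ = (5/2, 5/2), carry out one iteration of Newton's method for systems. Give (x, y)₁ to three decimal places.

(4.506, -1.231)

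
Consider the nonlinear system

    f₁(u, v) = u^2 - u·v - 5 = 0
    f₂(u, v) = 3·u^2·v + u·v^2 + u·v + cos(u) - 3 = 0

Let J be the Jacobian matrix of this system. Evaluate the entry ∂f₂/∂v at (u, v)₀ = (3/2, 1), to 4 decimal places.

11.2500

∂f₂/∂v = 3·u^2 + 2·u·v + u.
At (3/2, 1) this is 11.2500.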